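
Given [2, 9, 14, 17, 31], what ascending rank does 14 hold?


Sort ascending: [2, 9, 14, 17, 31]
Find 14 in the sorted list.
14 is at position 3 (1-indexed).
Final answer: 3


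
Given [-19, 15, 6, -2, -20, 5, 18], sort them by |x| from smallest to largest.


Compute absolute values:
  |-19| = 19
  |15| = 15
  |6| = 6
  |-2| = 2
  |-20| = 20
  |5| = 5
  |18| = 18
Absolute values in increasing order: 2 < 5 < 6 < 15 < 18 < 19 < 20
Listing the original numbers in that order gives the answer.
Final answer: [-2, 5, 6, 15, 18, -19, -20]


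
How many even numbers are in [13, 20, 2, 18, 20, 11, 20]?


Check each element:
  13 is odd
  20 is even
  2 is even
  18 is even
  20 is even
  11 is odd
  20 is even
Evens: [20, 2, 18, 20, 20]
Count of evens = 5
Final answer: 5


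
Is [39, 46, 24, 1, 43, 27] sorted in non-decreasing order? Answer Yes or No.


Check consecutive pairs:
  39 <= 46? True
  46 <= 24? False
  24 <= 1? False
  1 <= 43? True
  43 <= 27? False
3 consecutive pair(s) are out of order, so the list is not sorted.
Final answer: No


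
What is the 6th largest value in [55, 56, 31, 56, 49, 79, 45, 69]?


Sort descending: [79, 69, 56, 56, 55, 49, 45, 31]
The 6th element (1-indexed) is at index 5.
Value = 49
Final answer: 49


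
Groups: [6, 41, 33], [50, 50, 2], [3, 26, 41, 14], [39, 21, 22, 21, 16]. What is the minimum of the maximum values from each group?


Find max of each group:
  Group 1: [6, 41, 33] -> max = 41
  Group 2: [50, 50, 2] -> max = 50
  Group 3: [3, 26, 41, 14] -> max = 41
  Group 4: [39, 21, 22, 21, 16] -> max = 39
Maxes: [41, 50, 41, 39]
Minimum of maxes = 39
Final answer: 39


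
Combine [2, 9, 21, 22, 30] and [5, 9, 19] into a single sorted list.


List A: [2, 9, 21, 22, 30]
List B: [5, 9, 19]
Repeatedly compare the front elements and take the smaller:
  2 vs 5 -> take 2
  9 vs 5 -> take 5
  9 vs 9 -> take 9
  21 vs 9 -> take 9
  21 vs 19 -> take 19
  B is exhausted; append the rest of A: [21, 22, 30]
Final answer: [2, 5, 9, 9, 19, 21, 22, 30]


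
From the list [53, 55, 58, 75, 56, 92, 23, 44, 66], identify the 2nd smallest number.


Sort ascending: [23, 44, 53, 55, 56, 58, 66, 75, 92]
The 2nd element (1-indexed) is at index 1.
Value = 44
Final answer: 44


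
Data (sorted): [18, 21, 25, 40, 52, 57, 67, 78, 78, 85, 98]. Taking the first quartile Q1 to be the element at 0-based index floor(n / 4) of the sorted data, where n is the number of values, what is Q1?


The list has n = 11 elements.
Q1 index = floor(11 / 4) = floor(2.75) = 2
Counting from index 0 in the sorted data, the element at index 2 is 25.
Final answer: 25


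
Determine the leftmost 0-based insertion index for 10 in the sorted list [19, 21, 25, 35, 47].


List is sorted: [19, 21, 25, 35, 47]
We need the leftmost position where 10 can be inserted, i.e. the first index whose element is >= 10 (or the end of the list if none is).
Binary search with low=0, high=5 (0-based indices):
  low=0, high=5, mid=2: a[2]=25 >= 10, so high = 2
  low=0, high=2, mid=1: a[1]=21 >= 10, so high = 1
  low=0, high=1, mid=0: a[0]=19 >= 10, so high = 0
Now low = high = 0, so the insertion index is 0.
Final answer: 0


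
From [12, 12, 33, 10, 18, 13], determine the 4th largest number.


Sort descending: [33, 18, 13, 12, 12, 10]
The 4th element (1-indexed) is at index 3.
Value = 12
Final answer: 12


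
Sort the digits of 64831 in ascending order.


The number 64831 has digits: 6, 4, 8, 3, 1
Sorted: 1, 3, 4, 6, 8
Joining the sorted digits gives the result.
Final answer: 13468


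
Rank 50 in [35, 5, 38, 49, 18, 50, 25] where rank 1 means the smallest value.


Sort ascending: [5, 18, 25, 35, 38, 49, 50]
Find 50 in the sorted list.
50 is at position 7 (1-indexed).
Final answer: 7


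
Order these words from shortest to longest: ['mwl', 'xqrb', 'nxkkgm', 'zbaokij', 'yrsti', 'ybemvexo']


Compute lengths:
  'mwl' has length 3
  'xqrb' has length 4
  'nxkkgm' has length 6
  'zbaokij' has length 7
  'yrsti' has length 5
  'ybemvexo' has length 8
Lengths in increasing order: 3 < 4 < 5 < 6 < 7 < 8
Listing the words in that order gives the answer.
Final answer: ['mwl', 'xqrb', 'yrsti', 'nxkkgm', 'zbaokij', 'ybemvexo']


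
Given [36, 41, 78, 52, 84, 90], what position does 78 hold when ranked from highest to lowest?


Sort descending: [90, 84, 78, 52, 41, 36]
Find 78 in the sorted list.
78 is at position 3.
Final answer: 3


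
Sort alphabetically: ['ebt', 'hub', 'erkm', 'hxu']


Compare strings character by character (the first differing letter decides):
  'ebt' < 'erkm' since 'b' < 'r' at position 2
  'erkm' < 'hub' since 'e' < 'h' at position 1
  'hub' < 'hxu' since 'u' < 'x' at position 2
Chaining these comparisons gives the alphabetical order.
Final answer: ['ebt', 'erkm', 'hub', 'hxu']


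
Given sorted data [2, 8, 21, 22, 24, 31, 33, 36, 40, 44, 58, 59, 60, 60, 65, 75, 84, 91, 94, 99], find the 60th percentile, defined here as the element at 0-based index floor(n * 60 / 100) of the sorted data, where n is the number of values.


The dataset has n = 20 elements.
Index = floor(20 * 60 / 100) = floor(1200 / 100) = floor(12) = 12
Counting from index 0 in the sorted data, the element at index 12 is 60.
Final answer: 60


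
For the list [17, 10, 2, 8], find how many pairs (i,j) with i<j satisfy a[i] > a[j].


For each element, count the later elements that are smaller than it:
  17 (index 0): smaller elements after it = [10, 2, 8] -> 3
  10 (index 1): smaller elements after it = [2, 8] -> 2
  2 (index 2): smaller elements after it = [] -> 0
Total inversions = 3 + 2 + 0 = 5
Final answer: 5


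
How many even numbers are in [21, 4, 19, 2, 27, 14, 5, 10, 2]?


Check each element:
  21 is odd
  4 is even
  19 is odd
  2 is even
  27 is odd
  14 is even
  5 is odd
  10 is even
  2 is even
Evens: [4, 2, 14, 10, 2]
Count of evens = 5
Final answer: 5


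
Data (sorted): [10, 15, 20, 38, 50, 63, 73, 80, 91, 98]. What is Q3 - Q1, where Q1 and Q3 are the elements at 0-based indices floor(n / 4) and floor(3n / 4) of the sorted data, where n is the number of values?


The data has n = 10 elements.
Q1 index = floor(10 / 4) = floor(2.5) = 2; Q3 index = floor(3 * 10 / 4) = floor(7.5) = 7
Q1 = element at index 2 = 20
Q3 = element at index 7 = 80
IQR = 80 - 20 = 60
Final answer: 60


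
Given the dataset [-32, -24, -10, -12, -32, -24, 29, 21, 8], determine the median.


First, sort the list: [-32, -32, -24, -24, -12, -10, 8, 21, 29]
The list has 9 elements (odd count).
The middle index is 4 (0-based), and the element there is -12.
Final answer: -12


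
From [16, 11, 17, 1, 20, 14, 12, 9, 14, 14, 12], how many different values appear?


List all unique values:
Distinct values: [1, 9, 11, 12, 14, 16, 17, 20]
Count = 8
Final answer: 8


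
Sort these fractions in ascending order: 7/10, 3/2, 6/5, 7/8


Convert to decimal for comparison:
  7/10 = 0.7
  3/2 = 1.5
  6/5 = 1.2
  7/8 = 0.875
Decimals in increasing order: 0.7 < 0.875 < 1.2 < 1.5
Writing each back as its fraction gives the sorted order.
Final answer: 7/10, 7/8, 6/5, 3/2


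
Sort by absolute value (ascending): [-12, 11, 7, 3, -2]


Compute absolute values:
  |-12| = 12
  |11| = 11
  |7| = 7
  |3| = 3
  |-2| = 2
Absolute values in increasing order: 2 < 3 < 7 < 11 < 12
Listing the original numbers in that order gives the answer.
Final answer: [-2, 3, 7, 11, -12]


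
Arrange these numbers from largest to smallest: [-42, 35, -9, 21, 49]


Original list: [-42, 35, -9, 21, 49]
Repeatedly take the largest remaining element:
  Remaining [-42, 35, -9, 21, 49] -> largest is 49
  Remaining [-42, 35, -9, 21] -> largest is 35
  Remaining [-42, -9, 21] -> largest is 21
  Remaining [-42, -9] -> largest is -9
  Remaining [-42] -> largest is -42
Collecting the picks in order gives the descending list.
Final answer: [49, 35, 21, -9, -42]


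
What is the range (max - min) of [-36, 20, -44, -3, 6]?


Maximum value: 20
Minimum value: -44
Range = 20 - (-44) = 64
Final answer: 64


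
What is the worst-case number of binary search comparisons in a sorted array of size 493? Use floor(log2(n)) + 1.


Binary search halves the search space each step.
Maximum comparisons = floor(log2(493)) + 1
log2(493) = 8.9454
floor(log2(493)) = 8, so 8 + 1 = 9
Final answer: 9


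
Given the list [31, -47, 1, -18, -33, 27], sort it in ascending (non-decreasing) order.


Original list: [31, -47, 1, -18, -33, 27]
Repeatedly take the smallest remaining element:
  Remaining [31, -47, 1, -18, -33, 27] -> smallest is -47
  Remaining [31, 1, -18, -33, 27] -> smallest is -33
  Remaining [31, 1, -18, 27] -> smallest is -18
  Remaining [31, 1, 27] -> smallest is 1
  Remaining [31, 27] -> smallest is 27
  Remaining [31] -> smallest is 31
Collecting the picks in order gives the sorted list.
Final answer: [-47, -33, -18, 1, 27, 31]


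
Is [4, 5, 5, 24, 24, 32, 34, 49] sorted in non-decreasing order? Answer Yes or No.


Check consecutive pairs:
  4 <= 5? True
  5 <= 5? True
  5 <= 24? True
  24 <= 24? True
  24 <= 32? True
  32 <= 34? True
  34 <= 49? True
Every consecutive pair is in order, so the list is non-decreasing.
Final answer: Yes


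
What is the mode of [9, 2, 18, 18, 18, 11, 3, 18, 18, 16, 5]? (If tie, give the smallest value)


Count the frequency of each value:
  2 appears 1 time(s)
  3 appears 1 time(s)
  5 appears 1 time(s)
  9 appears 1 time(s)
  11 appears 1 time(s)
  16 appears 1 time(s)
  18 appears 5 time(s)
Maximum frequency is 5.
Only 18 reaches that frequency, so it is the mode.
Final answer: 18


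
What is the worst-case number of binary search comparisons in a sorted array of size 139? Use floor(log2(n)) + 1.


Binary search halves the search space each step.
Maximum comparisons = floor(log2(139)) + 1
log2(139) = 7.1189
floor(log2(139)) = 7, so 7 + 1 = 8
Final answer: 8


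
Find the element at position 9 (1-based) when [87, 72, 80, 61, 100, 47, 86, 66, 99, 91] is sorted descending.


Sort descending: [100, 99, 91, 87, 86, 80, 72, 66, 61, 47]
The 9th element (1-indexed) is at index 8.
Value = 61
Final answer: 61


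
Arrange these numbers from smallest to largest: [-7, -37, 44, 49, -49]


Original list: [-7, -37, 44, 49, -49]
Repeatedly take the smallest remaining element:
  Remaining [-7, -37, 44, 49, -49] -> smallest is -49
  Remaining [-7, -37, 44, 49] -> smallest is -37
  Remaining [-7, 44, 49] -> smallest is -7
  Remaining [44, 49] -> smallest is 44
  Remaining [49] -> smallest is 49
Collecting the picks in order gives the sorted list.
Final answer: [-49, -37, -7, 44, 49]


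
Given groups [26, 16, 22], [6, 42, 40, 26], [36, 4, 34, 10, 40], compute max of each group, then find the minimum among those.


Find max of each group:
  Group 1: [26, 16, 22] -> max = 26
  Group 2: [6, 42, 40, 26] -> max = 42
  Group 3: [36, 4, 34, 10, 40] -> max = 40
Maxes: [26, 42, 40]
Minimum of maxes = 26
Final answer: 26


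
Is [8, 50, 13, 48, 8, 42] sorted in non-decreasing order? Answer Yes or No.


Check consecutive pairs:
  8 <= 50? True
  50 <= 13? False
  13 <= 48? True
  48 <= 8? False
  8 <= 42? True
2 consecutive pair(s) are out of order, so the list is not sorted.
Final answer: No


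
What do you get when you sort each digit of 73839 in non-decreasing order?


The number 73839 has digits: 7, 3, 8, 3, 9
Sorted: 3, 3, 7, 8, 9
Joining the sorted digits gives the result.
Final answer: 33789


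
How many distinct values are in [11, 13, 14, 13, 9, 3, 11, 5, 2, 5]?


List all unique values:
Distinct values: [2, 3, 5, 9, 11, 13, 14]
Count = 7
Final answer: 7


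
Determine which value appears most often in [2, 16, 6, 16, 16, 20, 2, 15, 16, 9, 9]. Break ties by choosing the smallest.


Count the frequency of each value:
  2 appears 2 time(s)
  6 appears 1 time(s)
  9 appears 2 time(s)
  15 appears 1 time(s)
  16 appears 4 time(s)
  20 appears 1 time(s)
Maximum frequency is 4.
Only 16 reaches that frequency, so it is the mode.
Final answer: 16


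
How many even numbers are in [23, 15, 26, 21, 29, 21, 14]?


Check each element:
  23 is odd
  15 is odd
  26 is even
  21 is odd
  29 is odd
  21 is odd
  14 is even
Evens: [26, 14]
Count of evens = 2
Final answer: 2


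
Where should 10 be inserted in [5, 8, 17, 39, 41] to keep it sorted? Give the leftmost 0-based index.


List is sorted: [5, 8, 17, 39, 41]
We need the leftmost position where 10 can be inserted, i.e. the first index whose element is >= 10 (or the end of the list if none is).
Binary search with low=0, high=5 (0-based indices):
  low=0, high=5, mid=2: a[2]=17 >= 10, so high = 2
  low=0, high=2, mid=1: a[1]=8 < 10, so low = 2
Now low = high = 2, so the insertion index is 2.
Final answer: 2


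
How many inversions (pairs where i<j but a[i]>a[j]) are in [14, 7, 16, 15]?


For each element, count the later elements that are smaller than it:
  14 (index 0): smaller elements after it = [7] -> 1
  7 (index 1): smaller elements after it = [] -> 0
  16 (index 2): smaller elements after it = [15] -> 1
Total inversions = 1 + 0 + 1 = 2
Final answer: 2


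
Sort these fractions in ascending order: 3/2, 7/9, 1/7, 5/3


Convert to decimal for comparison:
  3/2 = 1.5
  7/9 = 0.7778
  1/7 = 0.1429
  5/3 = 1.6667
Decimals in increasing order: 0.1429 < 0.7778 < 1.5 < 1.6667
Writing each back as its fraction gives the sorted order.
Final answer: 1/7, 7/9, 3/2, 5/3


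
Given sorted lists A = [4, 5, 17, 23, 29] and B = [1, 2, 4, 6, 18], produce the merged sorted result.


List A: [4, 5, 17, 23, 29]
List B: [1, 2, 4, 6, 18]
Repeatedly compare the front elements and take the smaller:
  4 vs 1 -> take 1
  4 vs 2 -> take 2
  4 vs 4 -> take 4
  5 vs 4 -> take 4
  5 vs 6 -> take 5
  17 vs 6 -> take 6
  17 vs 18 -> take 17
  23 vs 18 -> take 18
  B is exhausted; append the rest of A: [23, 29]
Final answer: [1, 2, 4, 4, 5, 6, 17, 18, 23, 29]


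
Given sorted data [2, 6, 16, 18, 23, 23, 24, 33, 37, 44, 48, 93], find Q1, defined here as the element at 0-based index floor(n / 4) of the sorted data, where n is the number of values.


The list has n = 12 elements.
Q1 index = floor(12 / 4) = floor(3) = 3
Counting from index 0 in the sorted data, the element at index 3 is 18.
Final answer: 18


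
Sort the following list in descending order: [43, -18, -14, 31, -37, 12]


Original list: [43, -18, -14, 31, -37, 12]
Repeatedly take the largest remaining element:
  Remaining [43, -18, -14, 31, -37, 12] -> largest is 43
  Remaining [-18, -14, 31, -37, 12] -> largest is 31
  Remaining [-18, -14, -37, 12] -> largest is 12
  Remaining [-18, -14, -37] -> largest is -14
  Remaining [-18, -37] -> largest is -18
  Remaining [-37] -> largest is -37
Collecting the picks in order gives the descending list.
Final answer: [43, 31, 12, -14, -18, -37]


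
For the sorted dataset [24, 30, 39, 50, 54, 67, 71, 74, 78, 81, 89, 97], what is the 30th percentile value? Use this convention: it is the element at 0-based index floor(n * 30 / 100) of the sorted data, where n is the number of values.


The dataset has n = 12 elements.
Index = floor(12 * 30 / 100) = floor(360 / 100) = floor(3.6) = 3
Counting from index 0 in the sorted data, the element at index 3 is 50.
Final answer: 50


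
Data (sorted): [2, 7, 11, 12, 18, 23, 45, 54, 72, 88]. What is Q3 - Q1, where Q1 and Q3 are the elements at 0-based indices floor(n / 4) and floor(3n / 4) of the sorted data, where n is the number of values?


The data has n = 10 elements.
Q1 index = floor(10 / 4) = floor(2.5) = 2; Q3 index = floor(3 * 10 / 4) = floor(7.5) = 7
Q1 = element at index 2 = 11
Q3 = element at index 7 = 54
IQR = 54 - 11 = 43
Final answer: 43


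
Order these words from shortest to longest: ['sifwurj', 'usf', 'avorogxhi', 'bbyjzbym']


Compute lengths:
  'sifwurj' has length 7
  'usf' has length 3
  'avorogxhi' has length 9
  'bbyjzbym' has length 8
Lengths in increasing order: 3 < 7 < 8 < 9
Listing the words in that order gives the answer.
Final answer: ['usf', 'sifwurj', 'bbyjzbym', 'avorogxhi']


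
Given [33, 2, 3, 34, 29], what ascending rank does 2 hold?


Sort ascending: [2, 3, 29, 33, 34]
Find 2 in the sorted list.
2 is at position 1 (1-indexed).
Final answer: 1


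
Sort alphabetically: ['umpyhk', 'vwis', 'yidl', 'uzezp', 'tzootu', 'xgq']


Compare strings character by character (the first differing letter decides):
  'tzootu' < 'umpyhk' since 't' < 'u' at position 1
  'umpyhk' < 'uzezp' since 'm' < 'z' at position 2
  'uzezp' < 'vwis' since 'u' < 'v' at position 1
  'vwis' < 'xgq' since 'v' < 'x' at position 1
  'xgq' < 'yidl' since 'x' < 'y' at position 1
Chaining these comparisons gives the alphabetical order.
Final answer: ['tzootu', 'umpyhk', 'uzezp', 'vwis', 'xgq', 'yidl']


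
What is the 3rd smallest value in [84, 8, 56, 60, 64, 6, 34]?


Sort ascending: [6, 8, 34, 56, 60, 64, 84]
The 3rd element (1-indexed) is at index 2.
Value = 34
Final answer: 34


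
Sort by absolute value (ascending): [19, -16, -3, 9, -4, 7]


Compute absolute values:
  |19| = 19
  |-16| = 16
  |-3| = 3
  |9| = 9
  |-4| = 4
  |7| = 7
Absolute values in increasing order: 3 < 4 < 7 < 9 < 16 < 19
Listing the original numbers in that order gives the answer.
Final answer: [-3, -4, 7, 9, -16, 19]


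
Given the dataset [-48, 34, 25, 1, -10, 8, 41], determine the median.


First, sort the list: [-48, -10, 1, 8, 25, 34, 41]
The list has 7 elements (odd count).
The middle index is 3 (0-based), and the element there is 8.
Final answer: 8


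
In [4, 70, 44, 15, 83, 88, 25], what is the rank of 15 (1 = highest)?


Sort descending: [88, 83, 70, 44, 25, 15, 4]
Find 15 in the sorted list.
15 is at position 6.
Final answer: 6


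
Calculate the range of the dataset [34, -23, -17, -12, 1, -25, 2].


Maximum value: 34
Minimum value: -25
Range = 34 - (-25) = 59
Final answer: 59


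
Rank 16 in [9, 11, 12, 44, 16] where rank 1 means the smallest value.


Sort ascending: [9, 11, 12, 16, 44]
Find 16 in the sorted list.
16 is at position 4 (1-indexed).
Final answer: 4


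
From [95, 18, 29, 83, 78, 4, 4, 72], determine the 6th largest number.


Sort descending: [95, 83, 78, 72, 29, 18, 4, 4]
The 6th element (1-indexed) is at index 5.
Value = 18
Final answer: 18


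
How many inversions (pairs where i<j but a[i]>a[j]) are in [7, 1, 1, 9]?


For each element, count the later elements that are smaller than it:
  7 (index 0): smaller elements after it = [1, 1] -> 2
  1 (index 1): smaller elements after it = [] -> 0
  1 (index 2): smaller elements after it = [] -> 0
Total inversions = 2 + 0 + 0 = 2
Final answer: 2


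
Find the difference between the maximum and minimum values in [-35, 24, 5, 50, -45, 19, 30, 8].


Maximum value: 50
Minimum value: -45
Range = 50 - (-45) = 95
Final answer: 95


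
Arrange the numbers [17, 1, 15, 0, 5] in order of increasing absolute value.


Compute absolute values:
  |17| = 17
  |1| = 1
  |15| = 15
  |0| = 0
  |5| = 5
Absolute values in increasing order: 0 < 1 < 5 < 15 < 17
Listing the original numbers in that order gives the answer.
Final answer: [0, 1, 5, 15, 17]


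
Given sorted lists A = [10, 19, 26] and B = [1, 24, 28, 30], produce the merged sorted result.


List A: [10, 19, 26]
List B: [1, 24, 28, 30]
Repeatedly compare the front elements and take the smaller:
  10 vs 1 -> take 1
  10 vs 24 -> take 10
  19 vs 24 -> take 19
  26 vs 24 -> take 24
  26 vs 28 -> take 26
  A is exhausted; append the rest of B: [28, 30]
Final answer: [1, 10, 19, 24, 26, 28, 30]


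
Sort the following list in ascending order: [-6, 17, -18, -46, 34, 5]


Original list: [-6, 17, -18, -46, 34, 5]
Repeatedly take the smallest remaining element:
  Remaining [-6, 17, -18, -46, 34, 5] -> smallest is -46
  Remaining [-6, 17, -18, 34, 5] -> smallest is -18
  Remaining [-6, 17, 34, 5] -> smallest is -6
  Remaining [17, 34, 5] -> smallest is 5
  Remaining [17, 34] -> smallest is 17
  Remaining [34] -> smallest is 34
Collecting the picks in order gives the sorted list.
Final answer: [-46, -18, -6, 5, 17, 34]


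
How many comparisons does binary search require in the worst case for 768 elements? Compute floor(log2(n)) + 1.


Binary search halves the search space each step.
Maximum comparisons = floor(log2(768)) + 1
log2(768) = 9.585
floor(log2(768)) = 9, so 9 + 1 = 10
Final answer: 10


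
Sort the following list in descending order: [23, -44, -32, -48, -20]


Original list: [23, -44, -32, -48, -20]
Repeatedly take the largest remaining element:
  Remaining [23, -44, -32, -48, -20] -> largest is 23
  Remaining [-44, -32, -48, -20] -> largest is -20
  Remaining [-44, -32, -48] -> largest is -32
  Remaining [-44, -48] -> largest is -44
  Remaining [-48] -> largest is -48
Collecting the picks in order gives the descending list.
Final answer: [23, -20, -32, -44, -48]


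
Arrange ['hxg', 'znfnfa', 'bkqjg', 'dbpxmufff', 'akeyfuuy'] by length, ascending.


Compute lengths:
  'hxg' has length 3
  'znfnfa' has length 6
  'bkqjg' has length 5
  'dbpxmufff' has length 9
  'akeyfuuy' has length 8
Lengths in increasing order: 3 < 5 < 6 < 8 < 9
Listing the words in that order gives the answer.
Final answer: ['hxg', 'bkqjg', 'znfnfa', 'akeyfuuy', 'dbpxmufff']


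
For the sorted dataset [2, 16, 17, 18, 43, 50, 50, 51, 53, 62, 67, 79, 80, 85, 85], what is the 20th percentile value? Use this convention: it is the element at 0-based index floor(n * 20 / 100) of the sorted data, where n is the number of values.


The dataset has n = 15 elements.
Index = floor(15 * 20 / 100) = floor(300 / 100) = floor(3) = 3
Counting from index 0 in the sorted data, the element at index 3 is 18.
Final answer: 18


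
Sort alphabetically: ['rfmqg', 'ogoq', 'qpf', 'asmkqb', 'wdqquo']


Compare strings character by character (the first differing letter decides):
  'asmkqb' < 'ogoq' since 'a' < 'o' at position 1
  'ogoq' < 'qpf' since 'o' < 'q' at position 1
  'qpf' < 'rfmqg' since 'q' < 'r' at position 1
  'rfmqg' < 'wdqquo' since 'r' < 'w' at position 1
Chaining these comparisons gives the alphabetical order.
Final answer: ['asmkqb', 'ogoq', 'qpf', 'rfmqg', 'wdqquo']


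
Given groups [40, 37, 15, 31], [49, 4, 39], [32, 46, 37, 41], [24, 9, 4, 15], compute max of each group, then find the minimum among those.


Find max of each group:
  Group 1: [40, 37, 15, 31] -> max = 40
  Group 2: [49, 4, 39] -> max = 49
  Group 3: [32, 46, 37, 41] -> max = 46
  Group 4: [24, 9, 4, 15] -> max = 24
Maxes: [40, 49, 46, 24]
Minimum of maxes = 24
Final answer: 24


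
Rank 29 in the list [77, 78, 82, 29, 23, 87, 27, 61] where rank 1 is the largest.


Sort descending: [87, 82, 78, 77, 61, 29, 27, 23]
Find 29 in the sorted list.
29 is at position 6.
Final answer: 6


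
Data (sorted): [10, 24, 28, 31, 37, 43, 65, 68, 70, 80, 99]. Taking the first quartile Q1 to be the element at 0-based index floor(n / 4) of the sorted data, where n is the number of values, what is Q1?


The list has n = 11 elements.
Q1 index = floor(11 / 4) = floor(2.75) = 2
Counting from index 0 in the sorted data, the element at index 2 is 28.
Final answer: 28


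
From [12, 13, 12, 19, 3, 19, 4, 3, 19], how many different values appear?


List all unique values:
Distinct values: [3, 4, 12, 13, 19]
Count = 5
Final answer: 5


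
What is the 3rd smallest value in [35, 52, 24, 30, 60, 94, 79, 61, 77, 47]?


Sort ascending: [24, 30, 35, 47, 52, 60, 61, 77, 79, 94]
The 3rd element (1-indexed) is at index 2.
Value = 35
Final answer: 35


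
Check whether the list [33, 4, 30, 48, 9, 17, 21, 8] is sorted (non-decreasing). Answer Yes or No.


Check consecutive pairs:
  33 <= 4? False
  4 <= 30? True
  30 <= 48? True
  48 <= 9? False
  9 <= 17? True
  17 <= 21? True
  21 <= 8? False
3 consecutive pair(s) are out of order, so the list is not sorted.
Final answer: No


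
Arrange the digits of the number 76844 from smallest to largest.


The number 76844 has digits: 7, 6, 8, 4, 4
Sorted: 4, 4, 6, 7, 8
Joining the sorted digits gives the result.
Final answer: 44678


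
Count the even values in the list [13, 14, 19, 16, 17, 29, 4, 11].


Check each element:
  13 is odd
  14 is even
  19 is odd
  16 is even
  17 is odd
  29 is odd
  4 is even
  11 is odd
Evens: [14, 16, 4]
Count of evens = 3
Final answer: 3


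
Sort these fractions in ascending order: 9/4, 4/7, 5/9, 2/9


Convert to decimal for comparison:
  9/4 = 2.25
  4/7 = 0.5714
  5/9 = 0.5556
  2/9 = 0.2222
Decimals in increasing order: 0.2222 < 0.5556 < 0.5714 < 2.25
Writing each back as its fraction gives the sorted order.
Final answer: 2/9, 5/9, 4/7, 9/4


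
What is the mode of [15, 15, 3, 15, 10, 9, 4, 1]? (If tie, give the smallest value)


Count the frequency of each value:
  1 appears 1 time(s)
  3 appears 1 time(s)
  4 appears 1 time(s)
  9 appears 1 time(s)
  10 appears 1 time(s)
  15 appears 3 time(s)
Maximum frequency is 3.
Only 15 reaches that frequency, so it is the mode.
Final answer: 15


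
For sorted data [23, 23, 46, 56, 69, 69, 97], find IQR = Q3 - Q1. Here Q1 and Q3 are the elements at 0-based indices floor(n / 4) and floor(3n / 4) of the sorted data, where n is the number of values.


The data has n = 7 elements.
Q1 index = floor(7 / 4) = floor(1.75) = 1; Q3 index = floor(3 * 7 / 4) = floor(5.25) = 5
Q1 = element at index 1 = 23
Q3 = element at index 5 = 69
IQR = 69 - 23 = 46
Final answer: 46


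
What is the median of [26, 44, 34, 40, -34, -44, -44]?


First, sort the list: [-44, -44, -34, 26, 34, 40, 44]
The list has 7 elements (odd count).
The middle index is 3 (0-based), and the element there is 26.
Final answer: 26


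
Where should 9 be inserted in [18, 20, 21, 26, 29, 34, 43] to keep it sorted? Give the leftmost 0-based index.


List is sorted: [18, 20, 21, 26, 29, 34, 43]
We need the leftmost position where 9 can be inserted, i.e. the first index whose element is >= 9 (or the end of the list if none is).
Binary search with low=0, high=7 (0-based indices):
  low=0, high=7, mid=3: a[3]=26 >= 9, so high = 3
  low=0, high=3, mid=1: a[1]=20 >= 9, so high = 1
  low=0, high=1, mid=0: a[0]=18 >= 9, so high = 0
Now low = high = 0, so the insertion index is 0.
Final answer: 0


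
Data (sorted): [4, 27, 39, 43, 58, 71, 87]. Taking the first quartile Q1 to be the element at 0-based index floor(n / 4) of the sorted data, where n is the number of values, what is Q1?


The list has n = 7 elements.
Q1 index = floor(7 / 4) = floor(1.75) = 1
Counting from index 0 in the sorted data, the element at index 1 is 27.
Final answer: 27


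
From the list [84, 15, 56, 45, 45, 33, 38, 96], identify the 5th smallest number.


Sort ascending: [15, 33, 38, 45, 45, 56, 84, 96]
The 5th element (1-indexed) is at index 4.
Value = 45
Final answer: 45


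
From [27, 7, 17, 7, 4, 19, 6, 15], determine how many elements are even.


Check each element:
  27 is odd
  7 is odd
  17 is odd
  7 is odd
  4 is even
  19 is odd
  6 is even
  15 is odd
Evens: [4, 6]
Count of evens = 2
Final answer: 2


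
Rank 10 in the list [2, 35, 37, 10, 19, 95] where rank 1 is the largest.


Sort descending: [95, 37, 35, 19, 10, 2]
Find 10 in the sorted list.
10 is at position 5.
Final answer: 5


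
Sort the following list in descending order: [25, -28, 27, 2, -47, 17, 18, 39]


Original list: [25, -28, 27, 2, -47, 17, 18, 39]
Repeatedly take the largest remaining element:
  Remaining [25, -28, 27, 2, -47, 17, 18, 39] -> largest is 39
  Remaining [25, -28, 27, 2, -47, 17, 18] -> largest is 27
  Remaining [25, -28, 2, -47, 17, 18] -> largest is 25
  Remaining [-28, 2, -47, 17, 18] -> largest is 18
  Remaining [-28, 2, -47, 17] -> largest is 17
  Remaining [-28, 2, -47] -> largest is 2
  Remaining [-28, -47] -> largest is -28
  Remaining [-47] -> largest is -47
Collecting the picks in order gives the descending list.
Final answer: [39, 27, 25, 18, 17, 2, -28, -47]


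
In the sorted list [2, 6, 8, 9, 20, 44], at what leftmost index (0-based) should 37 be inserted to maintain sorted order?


List is sorted: [2, 6, 8, 9, 20, 44]
We need the leftmost position where 37 can be inserted, i.e. the first index whose element is >= 37 (or the end of the list if none is).
Binary search with low=0, high=6 (0-based indices):
  low=0, high=6, mid=3: a[3]=9 < 37, so low = 4
  low=4, high=6, mid=5: a[5]=44 >= 37, so high = 5
  low=4, high=5, mid=4: a[4]=20 < 37, so low = 5
Now low = high = 5, so the insertion index is 5.
Final answer: 5


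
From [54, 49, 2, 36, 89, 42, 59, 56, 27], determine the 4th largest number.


Sort descending: [89, 59, 56, 54, 49, 42, 36, 27, 2]
The 4th element (1-indexed) is at index 3.
Value = 54
Final answer: 54


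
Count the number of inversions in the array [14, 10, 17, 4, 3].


For each element, count the later elements that are smaller than it:
  14 (index 0): smaller elements after it = [10, 4, 3] -> 3
  10 (index 1): smaller elements after it = [4, 3] -> 2
  17 (index 2): smaller elements after it = [4, 3] -> 2
  4 (index 3): smaller elements after it = [3] -> 1
Total inversions = 3 + 2 + 2 + 1 = 8
Final answer: 8


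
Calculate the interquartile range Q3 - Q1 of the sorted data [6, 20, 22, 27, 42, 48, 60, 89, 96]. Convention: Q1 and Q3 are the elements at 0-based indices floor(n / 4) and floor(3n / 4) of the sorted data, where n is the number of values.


The data has n = 9 elements.
Q1 index = floor(9 / 4) = floor(2.25) = 2; Q3 index = floor(3 * 9 / 4) = floor(6.75) = 6
Q1 = element at index 2 = 22
Q3 = element at index 6 = 60
IQR = 60 - 22 = 38
Final answer: 38


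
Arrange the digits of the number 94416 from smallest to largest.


The number 94416 has digits: 9, 4, 4, 1, 6
Sorted: 1, 4, 4, 6, 9
Joining the sorted digits gives the result.
Final answer: 14469


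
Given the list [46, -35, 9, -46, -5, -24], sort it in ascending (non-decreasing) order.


Original list: [46, -35, 9, -46, -5, -24]
Repeatedly take the smallest remaining element:
  Remaining [46, -35, 9, -46, -5, -24] -> smallest is -46
  Remaining [46, -35, 9, -5, -24] -> smallest is -35
  Remaining [46, 9, -5, -24] -> smallest is -24
  Remaining [46, 9, -5] -> smallest is -5
  Remaining [46, 9] -> smallest is 9
  Remaining [46] -> smallest is 46
Collecting the picks in order gives the sorted list.
Final answer: [-46, -35, -24, -5, 9, 46]


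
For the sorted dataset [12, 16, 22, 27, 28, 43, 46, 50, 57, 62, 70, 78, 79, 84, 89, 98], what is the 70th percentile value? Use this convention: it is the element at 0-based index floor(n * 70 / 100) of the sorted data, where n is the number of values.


The dataset has n = 16 elements.
Index = floor(16 * 70 / 100) = floor(1120 / 100) = floor(11.2) = 11
Counting from index 0 in the sorted data, the element at index 11 is 78.
Final answer: 78


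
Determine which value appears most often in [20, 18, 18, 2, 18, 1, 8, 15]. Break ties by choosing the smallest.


Count the frequency of each value:
  1 appears 1 time(s)
  2 appears 1 time(s)
  8 appears 1 time(s)
  15 appears 1 time(s)
  18 appears 3 time(s)
  20 appears 1 time(s)
Maximum frequency is 3.
Only 18 reaches that frequency, so it is the mode.
Final answer: 18


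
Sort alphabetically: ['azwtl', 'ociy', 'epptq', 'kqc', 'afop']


Compare strings character by character (the first differing letter decides):
  'afop' < 'azwtl' since 'f' < 'z' at position 2
  'azwtl' < 'epptq' since 'a' < 'e' at position 1
  'epptq' < 'kqc' since 'e' < 'k' at position 1
  'kqc' < 'ociy' since 'k' < 'o' at position 1
Chaining these comparisons gives the alphabetical order.
Final answer: ['afop', 'azwtl', 'epptq', 'kqc', 'ociy']


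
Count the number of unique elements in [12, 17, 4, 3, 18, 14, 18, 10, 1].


List all unique values:
Distinct values: [1, 3, 4, 10, 12, 14, 17, 18]
Count = 8
Final answer: 8


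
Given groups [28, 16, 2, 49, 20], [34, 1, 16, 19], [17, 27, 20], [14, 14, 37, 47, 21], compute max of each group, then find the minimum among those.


Find max of each group:
  Group 1: [28, 16, 2, 49, 20] -> max = 49
  Group 2: [34, 1, 16, 19] -> max = 34
  Group 3: [17, 27, 20] -> max = 27
  Group 4: [14, 14, 37, 47, 21] -> max = 47
Maxes: [49, 34, 27, 47]
Minimum of maxes = 27
Final answer: 27


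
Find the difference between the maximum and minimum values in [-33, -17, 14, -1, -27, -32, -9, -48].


Maximum value: 14
Minimum value: -48
Range = 14 - (-48) = 62
Final answer: 62


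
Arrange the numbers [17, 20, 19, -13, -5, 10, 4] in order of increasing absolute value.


Compute absolute values:
  |17| = 17
  |20| = 20
  |19| = 19
  |-13| = 13
  |-5| = 5
  |10| = 10
  |4| = 4
Absolute values in increasing order: 4 < 5 < 10 < 13 < 17 < 19 < 20
Listing the original numbers in that order gives the answer.
Final answer: [4, -5, 10, -13, 17, 19, 20]


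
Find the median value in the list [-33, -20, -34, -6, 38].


First, sort the list: [-34, -33, -20, -6, 38]
The list has 5 elements (odd count).
The middle index is 2 (0-based), and the element there is -20.
Final answer: -20


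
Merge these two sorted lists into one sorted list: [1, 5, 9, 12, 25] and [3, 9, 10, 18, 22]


List A: [1, 5, 9, 12, 25]
List B: [3, 9, 10, 18, 22]
Repeatedly compare the front elements and take the smaller:
  1 vs 3 -> take 1
  5 vs 3 -> take 3
  5 vs 9 -> take 5
  9 vs 9 -> take 9
  12 vs 9 -> take 9
  12 vs 10 -> take 10
  12 vs 18 -> take 12
  25 vs 18 -> take 18
  25 vs 22 -> take 22
  B is exhausted; append the rest of A: [25]
Final answer: [1, 3, 5, 9, 9, 10, 12, 18, 22, 25]


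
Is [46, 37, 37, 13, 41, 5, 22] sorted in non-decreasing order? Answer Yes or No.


Check consecutive pairs:
  46 <= 37? False
  37 <= 37? True
  37 <= 13? False
  13 <= 41? True
  41 <= 5? False
  5 <= 22? True
3 consecutive pair(s) are out of order, so the list is not sorted.
Final answer: No


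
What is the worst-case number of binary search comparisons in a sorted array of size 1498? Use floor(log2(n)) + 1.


Binary search halves the search space each step.
Maximum comparisons = floor(log2(1498)) + 1
log2(1498) = 10.5488
floor(log2(1498)) = 10, so 10 + 1 = 11
Final answer: 11


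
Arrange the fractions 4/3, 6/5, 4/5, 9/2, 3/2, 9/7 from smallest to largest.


Convert to decimal for comparison:
  4/3 = 1.3333
  6/5 = 1.2
  4/5 = 0.8
  9/2 = 4.5
  3/2 = 1.5
  9/7 = 1.2857
Decimals in increasing order: 0.8 < 1.2 < 1.2857 < 1.3333 < 1.5 < 4.5
Writing each back as its fraction gives the sorted order.
Final answer: 4/5, 6/5, 9/7, 4/3, 3/2, 9/2


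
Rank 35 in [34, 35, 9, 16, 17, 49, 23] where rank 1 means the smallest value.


Sort ascending: [9, 16, 17, 23, 34, 35, 49]
Find 35 in the sorted list.
35 is at position 6 (1-indexed).
Final answer: 6


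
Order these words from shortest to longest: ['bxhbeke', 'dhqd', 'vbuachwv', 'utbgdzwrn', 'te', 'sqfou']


Compute lengths:
  'bxhbeke' has length 7
  'dhqd' has length 4
  'vbuachwv' has length 8
  'utbgdzwrn' has length 9
  'te' has length 2
  'sqfou' has length 5
Lengths in increasing order: 2 < 4 < 5 < 7 < 8 < 9
Listing the words in that order gives the answer.
Final answer: ['te', 'dhqd', 'sqfou', 'bxhbeke', 'vbuachwv', 'utbgdzwrn']


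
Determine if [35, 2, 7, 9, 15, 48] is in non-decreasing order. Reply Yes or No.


Check consecutive pairs:
  35 <= 2? False
  2 <= 7? True
  7 <= 9? True
  9 <= 15? True
  15 <= 48? True
1 consecutive pair(s) are out of order, so the list is not sorted.
Final answer: No


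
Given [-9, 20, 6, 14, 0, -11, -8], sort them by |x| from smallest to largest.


Compute absolute values:
  |-9| = 9
  |20| = 20
  |6| = 6
  |14| = 14
  |0| = 0
  |-11| = 11
  |-8| = 8
Absolute values in increasing order: 0 < 6 < 8 < 9 < 11 < 14 < 20
Listing the original numbers in that order gives the answer.
Final answer: [0, 6, -8, -9, -11, 14, 20]


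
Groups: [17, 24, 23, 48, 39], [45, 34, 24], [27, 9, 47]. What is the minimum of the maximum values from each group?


Find max of each group:
  Group 1: [17, 24, 23, 48, 39] -> max = 48
  Group 2: [45, 34, 24] -> max = 45
  Group 3: [27, 9, 47] -> max = 47
Maxes: [48, 45, 47]
Minimum of maxes = 45
Final answer: 45


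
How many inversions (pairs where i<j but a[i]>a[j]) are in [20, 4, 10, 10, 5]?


For each element, count the later elements that are smaller than it:
  20 (index 0): smaller elements after it = [4, 10, 10, 5] -> 4
  4 (index 1): smaller elements after it = [] -> 0
  10 (index 2): smaller elements after it = [5] -> 1
  10 (index 3): smaller elements after it = [5] -> 1
Total inversions = 4 + 0 + 1 + 1 = 6
Final answer: 6


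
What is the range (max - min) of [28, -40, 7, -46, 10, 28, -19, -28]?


Maximum value: 28
Minimum value: -46
Range = 28 - (-46) = 74
Final answer: 74


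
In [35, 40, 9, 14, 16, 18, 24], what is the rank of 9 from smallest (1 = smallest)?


Sort ascending: [9, 14, 16, 18, 24, 35, 40]
Find 9 in the sorted list.
9 is at position 1 (1-indexed).
Final answer: 1


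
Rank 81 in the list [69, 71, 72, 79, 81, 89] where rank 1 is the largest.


Sort descending: [89, 81, 79, 72, 71, 69]
Find 81 in the sorted list.
81 is at position 2.
Final answer: 2


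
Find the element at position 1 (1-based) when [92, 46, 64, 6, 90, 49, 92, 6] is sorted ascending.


Sort ascending: [6, 6, 46, 49, 64, 90, 92, 92]
The 1st element (1-indexed) is at index 0.
Value = 6
Final answer: 6


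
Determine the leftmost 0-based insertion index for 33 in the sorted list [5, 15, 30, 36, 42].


List is sorted: [5, 15, 30, 36, 42]
We need the leftmost position where 33 can be inserted, i.e. the first index whose element is >= 33 (or the end of the list if none is).
Binary search with low=0, high=5 (0-based indices):
  low=0, high=5, mid=2: a[2]=30 < 33, so low = 3
  low=3, high=5, mid=4: a[4]=42 >= 33, so high = 4
  low=3, high=4, mid=3: a[3]=36 >= 33, so high = 3
Now low = high = 3, so the insertion index is 3.
Final answer: 3


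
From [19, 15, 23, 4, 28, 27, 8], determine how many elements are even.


Check each element:
  19 is odd
  15 is odd
  23 is odd
  4 is even
  28 is even
  27 is odd
  8 is even
Evens: [4, 28, 8]
Count of evens = 3
Final answer: 3


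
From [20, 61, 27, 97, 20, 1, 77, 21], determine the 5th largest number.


Sort descending: [97, 77, 61, 27, 21, 20, 20, 1]
The 5th element (1-indexed) is at index 4.
Value = 21
Final answer: 21


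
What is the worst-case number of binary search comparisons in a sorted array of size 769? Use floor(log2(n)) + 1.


Binary search halves the search space each step.
Maximum comparisons = floor(log2(769)) + 1
log2(769) = 9.5868
floor(log2(769)) = 9, so 9 + 1 = 10
Final answer: 10


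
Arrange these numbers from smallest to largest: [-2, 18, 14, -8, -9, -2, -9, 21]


Original list: [-2, 18, 14, -8, -9, -2, -9, 21]
Repeatedly take the smallest remaining element:
  Remaining [-2, 18, 14, -8, -9, -2, -9, 21] -> smallest is -9
  Remaining [-2, 18, 14, -8, -2, -9, 21] -> smallest is -9
  Remaining [-2, 18, 14, -8, -2, 21] -> smallest is -8
  Remaining [-2, 18, 14, -2, 21] -> smallest is -2
  Remaining [18, 14, -2, 21] -> smallest is -2
  Remaining [18, 14, 21] -> smallest is 14
  Remaining [18, 21] -> smallest is 18
  Remaining [21] -> smallest is 21
Collecting the picks in order gives the sorted list.
Final answer: [-9, -9, -8, -2, -2, 14, 18, 21]


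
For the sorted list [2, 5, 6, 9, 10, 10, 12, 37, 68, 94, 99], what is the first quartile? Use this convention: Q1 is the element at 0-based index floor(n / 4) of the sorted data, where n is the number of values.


The list has n = 11 elements.
Q1 index = floor(11 / 4) = floor(2.75) = 2
Counting from index 0 in the sorted data, the element at index 2 is 6.
Final answer: 6


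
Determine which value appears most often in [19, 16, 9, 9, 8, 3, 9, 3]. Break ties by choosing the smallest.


Count the frequency of each value:
  3 appears 2 time(s)
  8 appears 1 time(s)
  9 appears 3 time(s)
  16 appears 1 time(s)
  19 appears 1 time(s)
Maximum frequency is 3.
Only 9 reaches that frequency, so it is the mode.
Final answer: 9
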